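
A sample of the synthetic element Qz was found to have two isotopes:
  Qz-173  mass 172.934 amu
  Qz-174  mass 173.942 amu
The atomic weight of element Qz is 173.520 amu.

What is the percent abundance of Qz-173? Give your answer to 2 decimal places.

Writing the weighted mean with unknown fraction x of Qz-173:
172.934·x + 173.942·(1 − x) = 173.520
(172.934 − 173.942)·x = 173.520 − 173.942
x = -0.422 / -1.008 = 0.41865 → 41.87% Qz-173, 58.13% Qz-174.

41.87%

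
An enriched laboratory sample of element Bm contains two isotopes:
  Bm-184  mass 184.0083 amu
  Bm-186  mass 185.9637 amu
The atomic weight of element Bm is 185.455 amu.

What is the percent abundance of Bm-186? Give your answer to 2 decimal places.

Writing the weighted mean with unknown fraction x of Bm-184:
184.0083·x + 185.9637·(1 − x) = 185.455
(184.0083 − 185.9637)·x = 185.455 − 185.9637
x = -0.5087 / -1.9554 = 0.26015 → 26.02% Bm-184, 73.98% Bm-186.

73.98%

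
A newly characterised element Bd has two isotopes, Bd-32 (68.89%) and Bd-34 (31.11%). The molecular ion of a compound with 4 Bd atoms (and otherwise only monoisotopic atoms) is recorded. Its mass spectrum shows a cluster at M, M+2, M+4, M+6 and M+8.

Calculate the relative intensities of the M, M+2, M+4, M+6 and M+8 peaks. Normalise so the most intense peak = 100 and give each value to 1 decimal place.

Expanding (0.6889 + 0.3111)^4:
P(M) = 0.6889^4 = 0.225229
P(M+2) = 4 × 0.6889^3 × 0.3111^1 = 0.406845
P(M+4) = 6 × 0.6889^2 × 0.3111^2 = 0.275590
P(M+6) = 4 × 0.6889^1 × 0.3111^3 = 0.082969
P(M+8) = 0.3111^4 = 0.009367
The M+2 peak is largest (0.406845); scaling to 100 gives 55.4 : 100.0 : 67.7 : 20.4 : 2.3.

55.4 : 100.0 : 67.7 : 20.4 : 2.3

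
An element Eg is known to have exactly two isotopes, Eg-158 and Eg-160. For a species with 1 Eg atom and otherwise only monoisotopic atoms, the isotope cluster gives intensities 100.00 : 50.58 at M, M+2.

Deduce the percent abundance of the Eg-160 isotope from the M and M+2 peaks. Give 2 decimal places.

Let p = fractional abundance of Eg-158. I(M+2)/I(M) = [C(1,1)·p^0·(1−p)] / p^1 = 1·(1−p)/p = 50.58/100.00 = 0.5058
(1−p)/p = 0.5058/1 = 0.5058  ⇒  p = 1/(1 + 0.5058) = 0.6641
Eg-158: 66.41%, Eg-160: 33.59%.

33.59%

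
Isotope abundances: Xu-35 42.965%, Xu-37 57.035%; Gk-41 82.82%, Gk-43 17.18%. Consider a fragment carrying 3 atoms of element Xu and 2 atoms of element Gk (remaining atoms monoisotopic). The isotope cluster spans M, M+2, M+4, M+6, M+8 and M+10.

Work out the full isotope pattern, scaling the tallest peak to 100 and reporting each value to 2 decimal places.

14.32 : 62.98 : 100.00 : 67.37 : 17.16 : 1.44

Element Xu pattern (n=3): 0.07931301 : 0.31585833 : 0.4192943 : 0.18553435
Element Gk pattern (n=2): 0.68591524 : 0.28456952 : 0.02951524
Convolve the two distributions (both contribute in 2-u steps):
  M: 0.07931301×0.68591524 = 0.054402
  M+2: 0.07931301×0.28456952 + 0.31585833×0.68591524 = 0.239222
  M+4: 0.07931301×0.02951524 + 0.31585833×0.28456952 + 0.4192943×0.68591524 = 0.379825
  M+6: 0.31585833×0.02951524 + 0.4192943×0.28456952 + 0.18553435×0.68591524 = 0.255902
  M+8: 0.4192943×0.02951524 + 0.18553435×0.28456952 = 0.065173
  M+10: 0.18553435×0.02951524 = 0.005476
Scale to base peak (0.379825) = 100: 14.32 : 62.98 : 100.00 : 67.37 : 17.16 : 1.44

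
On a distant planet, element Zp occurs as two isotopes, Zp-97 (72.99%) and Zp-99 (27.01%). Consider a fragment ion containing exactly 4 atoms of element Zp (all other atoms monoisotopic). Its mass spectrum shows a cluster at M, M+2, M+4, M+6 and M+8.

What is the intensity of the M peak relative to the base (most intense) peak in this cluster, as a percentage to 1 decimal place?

Binomial terms of (0.7299 + 0.2701)^4: M 0.2838, M+2 0.4201, M+4 0.2332, M+6 0.0575, M+8 0.0053 → M+2 is the base peak.
P(M+2) = C(4,1) × 0.7299^3 × 0.2701^1 = 4 × 0.38885715 × 0.2701 = 0.420121 (base)
P(M) = C(4,0) × 0.7299^4 × 0.2701^0 = 1 × 0.28382684 × 1.0000 = 0.283827
Relative intensity = 0.283827 / 0.420121 × 100 = 67.6

67.6%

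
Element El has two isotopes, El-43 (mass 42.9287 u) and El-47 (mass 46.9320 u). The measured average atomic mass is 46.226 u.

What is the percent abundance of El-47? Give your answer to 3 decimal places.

82.365%

Let x be the fractional abundance of El-43; then El-47 has abundance 1 − x.
42.9287·x + 46.9320·(1 − x) = 46.226
(42.9287 − 46.9320)·x = 46.226 − 46.9320
x = -0.7060 / -4.0033 = 0.17635 → 17.635% El-43, 82.365% El-47.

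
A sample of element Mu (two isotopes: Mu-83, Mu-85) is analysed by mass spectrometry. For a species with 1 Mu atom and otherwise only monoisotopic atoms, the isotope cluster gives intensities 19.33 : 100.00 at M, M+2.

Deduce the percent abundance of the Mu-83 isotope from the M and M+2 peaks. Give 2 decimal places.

Let p = fractional abundance of Mu-83. I(M+2)/I(M) = [C(1,1)·p^0·(1−p)] / p^1 = 1·(1−p)/p = 100.00/19.33 = 5.1733
(1−p)/p = 5.1733/1 = 5.1733  ⇒  p = 1/(1 + 5.1733) = 0.1620
Mu-83: 16.20%, Mu-85: 83.80%.

16.20%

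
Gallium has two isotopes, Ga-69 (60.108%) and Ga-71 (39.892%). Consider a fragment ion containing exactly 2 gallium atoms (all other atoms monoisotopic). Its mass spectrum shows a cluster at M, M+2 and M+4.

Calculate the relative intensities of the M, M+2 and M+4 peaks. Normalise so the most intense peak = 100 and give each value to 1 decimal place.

The 2 Ga atoms are independent, so intensities follow the terms of (0.60108 + 0.39892)^2.
P(M) = 0.60108^2 = 0.361297
P(M+2) = 2 × 0.60108^1 × 0.39892^1 = 0.479566
P(M+4) = 0.39892^2 = 0.159137
The M+2 peak is largest (0.479566); scaling to 100 gives 75.3 : 100.0 : 33.2.

75.3 : 100.0 : 33.2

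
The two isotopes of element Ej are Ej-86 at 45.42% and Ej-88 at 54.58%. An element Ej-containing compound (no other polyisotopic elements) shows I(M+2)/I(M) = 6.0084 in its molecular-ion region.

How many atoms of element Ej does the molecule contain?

For n independent Ej atoms, I(M+2)/I(M) = n · (abundance Ej-88) / (abundance Ej-86) = n · 0.5458/0.4542.
n = 6.0084 × 0.4542/0.5458 = 5.00 ≈ 5

5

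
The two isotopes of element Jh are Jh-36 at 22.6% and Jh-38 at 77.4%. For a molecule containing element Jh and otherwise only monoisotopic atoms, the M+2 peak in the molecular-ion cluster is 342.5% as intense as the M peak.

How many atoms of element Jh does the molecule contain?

The M+2/M ratio from n Jh atoms is n · q/p = n · 0.774/0.226.
n = 3.425 × 0.226/0.774 = 1.00 ≈ 1

1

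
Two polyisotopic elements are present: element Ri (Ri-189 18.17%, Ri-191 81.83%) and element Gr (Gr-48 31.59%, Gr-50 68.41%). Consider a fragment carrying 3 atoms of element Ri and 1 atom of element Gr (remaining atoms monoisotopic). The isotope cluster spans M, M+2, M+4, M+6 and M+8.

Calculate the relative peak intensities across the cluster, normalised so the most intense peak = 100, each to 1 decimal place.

0.4 : 7.0 : 40.4 : 100.0 : 88.7

Element Ri pattern (n=3): 0.00599881 : 0.08104825 : 0.36500708 : 0.54794586
Element Gr pattern (n=1): 0.3159 : 0.6841
Convolve the two distributions (both contribute in 2-u steps):
  M: 0.00599881×0.3159 = 0.001895
  M+2: 0.00599881×0.6841 + 0.08104825×0.3159 = 0.029707
  M+4: 0.08104825×0.6841 + 0.36500708×0.3159 = 0.170751
  M+6: 0.36500708×0.6841 + 0.54794586×0.3159 = 0.422797
  M+8: 0.54794586×0.6841 = 0.374850
Scale to base peak (0.422797) = 100: 0.4 : 7.0 : 40.4 : 100.0 : 88.7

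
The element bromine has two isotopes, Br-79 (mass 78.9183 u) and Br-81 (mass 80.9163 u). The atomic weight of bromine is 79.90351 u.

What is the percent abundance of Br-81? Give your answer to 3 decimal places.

Writing the weighted mean with unknown fraction x of Br-79:
78.9183·x + 80.9163·(1 − x) = 79.90351
(78.9183 − 80.9163)·x = 79.90351 − 80.9163
x = -1.01279 / -1.9980 = 0.50690 → 50.690% Br-79, 49.310% Br-81.

49.310%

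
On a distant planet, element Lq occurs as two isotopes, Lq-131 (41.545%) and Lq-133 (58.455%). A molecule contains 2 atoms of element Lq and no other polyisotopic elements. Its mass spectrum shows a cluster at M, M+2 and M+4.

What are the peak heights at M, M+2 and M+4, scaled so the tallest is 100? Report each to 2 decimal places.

35.54 : 100.00 : 70.35

Expanding (0.41545 + 0.58455)^2:
P(M) = 0.41545^2 = 0.172599
P(M+2) = 2 × 0.41545^1 × 0.58455^1 = 0.485703
P(M+4) = 0.58455^2 = 0.341699
The M+2 peak is largest (0.485703); scaling to 100 gives 35.54 : 100.00 : 70.35.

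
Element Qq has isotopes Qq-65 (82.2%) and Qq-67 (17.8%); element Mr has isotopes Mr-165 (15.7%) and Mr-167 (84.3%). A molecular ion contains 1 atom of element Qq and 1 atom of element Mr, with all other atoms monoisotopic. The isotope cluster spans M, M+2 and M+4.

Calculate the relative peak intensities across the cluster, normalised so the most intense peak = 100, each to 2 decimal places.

Element Qq pattern (n=1): 0.8220 : 0.1780
Element Mr pattern (n=1): 0.1570 : 0.8430
Convolve the two distributions (both contribute in 2-u steps):
  M: 0.8220×0.1570 = 0.129054
  M+2: 0.8220×0.8430 + 0.1780×0.1570 = 0.720892
  M+4: 0.1780×0.8430 = 0.150054
Scale to base peak (0.720892) = 100: 17.90 : 100.00 : 20.82

17.90 : 100.00 : 20.82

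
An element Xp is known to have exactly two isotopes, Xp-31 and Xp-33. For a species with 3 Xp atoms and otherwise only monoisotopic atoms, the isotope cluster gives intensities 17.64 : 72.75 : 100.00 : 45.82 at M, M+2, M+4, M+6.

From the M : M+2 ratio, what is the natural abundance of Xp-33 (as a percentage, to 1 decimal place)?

Write p for the Xp-31 fraction. I(M+2)/I(M) = [C(3,1)·p^2·(1−p)] / p^3 = 3·(1−p)/p = 72.75/17.64 = 4.1241
(1−p)/p = 4.1241/3 = 1.3747  ⇒  p = 1/(1 + 1.3747) = 0.4211
Xp-31: 42.1%, Xp-33: 57.9%.

57.9%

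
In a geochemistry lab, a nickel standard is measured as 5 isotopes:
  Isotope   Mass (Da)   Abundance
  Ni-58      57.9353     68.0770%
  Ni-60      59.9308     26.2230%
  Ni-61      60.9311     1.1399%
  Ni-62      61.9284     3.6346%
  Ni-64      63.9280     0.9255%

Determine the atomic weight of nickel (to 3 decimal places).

58.693 Da

Ar = Σ fᵢ·mᵢ = 0.680770 × 57.9353 + 0.262230 × 59.9308 + 0.011399 × 60.9311 + 0.036346 × 61.9284 + 0.009255 × 63.9280
= 39.44061 + 15.71565 + 0.69455 + 2.25085 + 0.59165 = 58.69331 Da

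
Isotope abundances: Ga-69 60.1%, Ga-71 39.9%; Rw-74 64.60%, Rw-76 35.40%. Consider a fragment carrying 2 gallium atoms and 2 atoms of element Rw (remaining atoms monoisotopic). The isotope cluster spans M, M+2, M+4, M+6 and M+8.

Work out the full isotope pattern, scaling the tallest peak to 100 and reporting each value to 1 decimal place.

41.3 : 100.0 : 90.6 : 36.4 : 5.5

Gallium pattern (n=2): 0.361201 : 0.479598 : 0.159201
Element Rw pattern (n=2): 0.417316 : 0.457368 : 0.125316
Convolve the two distributions (both contribute in 2-u steps):
  M: 0.361201×0.417316 = 0.150735
  M+2: 0.361201×0.457368 + 0.479598×0.417316 = 0.365346
  M+4: 0.361201×0.125316 + 0.479598×0.457368 + 0.159201×0.417316 = 0.331054
  M+6: 0.479598×0.125316 + 0.159201×0.457368 = 0.132915
  M+8: 0.159201×0.125316 = 0.019950
Scale to base peak (0.365346) = 100: 41.3 : 100.0 : 90.6 : 36.4 : 5.5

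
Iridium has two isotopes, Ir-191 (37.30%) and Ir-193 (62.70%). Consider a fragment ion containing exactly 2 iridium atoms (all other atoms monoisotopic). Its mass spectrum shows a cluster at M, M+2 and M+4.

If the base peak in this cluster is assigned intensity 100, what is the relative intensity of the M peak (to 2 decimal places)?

Binomial terms of (0.3730 + 0.6270)^2: M 0.1391, M+2 0.4677, M+4 0.3931 → M+2 is the base peak.
P(M+2) = C(2,1) × 0.3730^1 × 0.6270^1 = 2 × 0.3730 × 0.6270 = 0.467742 (base)
P(M) = C(2,0) × 0.3730^2 × 0.6270^0 = 1 × 0.139129 × 1.0000 = 0.139129
Relative intensity = 0.139129 / 0.467742 × 100 = 29.74

29.74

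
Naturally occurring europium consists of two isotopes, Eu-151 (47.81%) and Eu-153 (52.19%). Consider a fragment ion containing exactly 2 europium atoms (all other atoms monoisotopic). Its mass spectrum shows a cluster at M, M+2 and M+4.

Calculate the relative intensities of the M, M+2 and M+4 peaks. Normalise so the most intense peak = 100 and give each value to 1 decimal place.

45.8 : 100.0 : 54.6

Each Eu atom is independently Eu-151 (p = 0.4781) or Eu-153 (q = 0.5219); the cluster is the binomial expansion (p + q)^2.
P(M) = 0.4781^2 = 0.228580
P(M+2) = 2 × 0.4781^1 × 0.5219^1 = 0.499041
P(M+4) = 0.5219^2 = 0.272380
The M+2 peak is largest (0.499041); scaling to 100 gives 45.8 : 100.0 : 54.6.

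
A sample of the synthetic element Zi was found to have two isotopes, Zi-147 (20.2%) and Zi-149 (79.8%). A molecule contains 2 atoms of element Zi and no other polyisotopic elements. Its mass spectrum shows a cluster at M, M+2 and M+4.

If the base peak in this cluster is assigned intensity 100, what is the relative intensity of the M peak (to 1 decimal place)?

6.4

Binomial terms of (0.202 + 0.798)^2: M 0.0408, M+2 0.3224, M+4 0.6368 → M+4 is the base peak.
P(M+4) = C(2,2) × 0.202^0 × 0.798^2 = 1 × 1.0000 × 0.636804 = 0.636804 (base)
P(M) = C(2,0) × 0.202^2 × 0.798^0 = 1 × 0.040804 × 1.0000 = 0.040804
Relative intensity = 0.040804 / 0.636804 × 100 = 6.4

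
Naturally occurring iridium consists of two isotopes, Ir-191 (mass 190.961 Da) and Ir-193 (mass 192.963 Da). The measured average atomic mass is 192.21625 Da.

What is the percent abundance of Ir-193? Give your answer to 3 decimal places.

62.700%

With x = fraction of Ir-191 (so Ir-193 is 1 − x):
190.961·x + 192.963·(1 − x) = 192.21625
(190.961 − 192.963)·x = 192.21625 − 192.963
x = -0.74675 / -2.002 = 0.37300 → 37.300% Ir-191, 62.700% Ir-193.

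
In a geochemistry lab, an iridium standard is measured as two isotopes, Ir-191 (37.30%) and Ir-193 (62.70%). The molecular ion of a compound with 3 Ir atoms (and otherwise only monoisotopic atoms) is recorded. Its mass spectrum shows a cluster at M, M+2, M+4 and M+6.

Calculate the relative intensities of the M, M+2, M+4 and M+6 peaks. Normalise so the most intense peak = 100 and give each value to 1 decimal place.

Each Ir atom is independently Ir-191 (p = 0.3730) or Ir-193 (q = 0.6270); the cluster is the binomial expansion (p + q)^3.
P(M) = 0.3730^3 = 0.051895
P(M+2) = 3 × 0.3730^2 × 0.6270^1 = 0.261702
P(M+4) = 3 × 0.3730^1 × 0.6270^2 = 0.439911
P(M+6) = 0.6270^3 = 0.246492
The M+4 peak is largest (0.439911); scaling to 100 gives 11.8 : 59.5 : 100.0 : 56.0.

11.8 : 59.5 : 100.0 : 56.0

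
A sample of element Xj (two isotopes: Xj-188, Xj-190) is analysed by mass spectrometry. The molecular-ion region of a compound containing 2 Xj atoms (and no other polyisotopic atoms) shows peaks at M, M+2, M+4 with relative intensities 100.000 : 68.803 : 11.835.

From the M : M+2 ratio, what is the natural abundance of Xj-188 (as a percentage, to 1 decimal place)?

74.4%

Write p for the Xj-188 fraction. I(M+2)/I(M) = [C(2,1)·p^1·(1−p)] / p^2 = 2·(1−p)/p = 68.803/100.000 = 0.6880
(1−p)/p = 0.6880/2 = 0.3440  ⇒  p = 1/(1 + 0.3440) = 0.7440
Xj-188: 74.4%, Xj-190: 25.6%.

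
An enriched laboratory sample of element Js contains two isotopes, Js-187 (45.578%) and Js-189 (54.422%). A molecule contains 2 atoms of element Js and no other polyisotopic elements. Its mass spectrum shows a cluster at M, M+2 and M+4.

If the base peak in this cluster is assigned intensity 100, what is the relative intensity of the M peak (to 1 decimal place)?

Binomial terms of (0.45578 + 0.54422)^2: M 0.2077, M+2 0.4961, M+4 0.2962 → M+2 is the base peak.
P(M+2) = C(2,1) × 0.45578^1 × 0.54422^1 = 2 × 0.45578 × 0.54422 = 0.496089 (base)
P(M) = C(2,0) × 0.45578^2 × 0.54422^0 = 1 × 0.20773541 × 1.0000 = 0.207735
Relative intensity = 0.207735 / 0.496089 × 100 = 41.9

41.9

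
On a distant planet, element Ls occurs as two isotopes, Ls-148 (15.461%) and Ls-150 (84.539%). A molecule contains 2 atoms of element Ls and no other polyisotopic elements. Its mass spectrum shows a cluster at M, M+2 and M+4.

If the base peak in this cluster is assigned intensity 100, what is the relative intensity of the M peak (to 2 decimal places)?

(0.15461 + 0.84539)^2 gives M 0.0239, M+2 0.2614, M+4 0.7147; the largest is M+4.
P(M+4) = C(2,2) × 0.15461^0 × 0.84539^2 = 1 × 1.0000 × 0.71468425 = 0.714684 (base)
P(M) = C(2,0) × 0.15461^2 × 0.84539^0 = 1 × 0.02390425 × 1.0000 = 0.023904
Relative intensity = 0.023904 / 0.714684 × 100 = 3.34

3.34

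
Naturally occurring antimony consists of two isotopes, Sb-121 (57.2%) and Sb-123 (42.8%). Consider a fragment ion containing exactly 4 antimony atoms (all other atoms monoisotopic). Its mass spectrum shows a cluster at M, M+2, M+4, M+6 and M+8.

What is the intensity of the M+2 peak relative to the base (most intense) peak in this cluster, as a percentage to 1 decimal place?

(0.572 + 0.428)^4 gives M 0.1070, M+2 0.3204, M+4 0.3596, M+6 0.1794, M+8 0.0336; the largest is M+4.
P(M+4) = C(4,2) × 0.572^2 × 0.428^2 = 6 × 0.327184 × 0.183184 = 0.359609 (base)
P(M+2) = C(4,1) × 0.572^3 × 0.428^1 = 4 × 0.18714925 × 0.4280 = 0.320400
Relative intensity = 0.320400 / 0.359609 × 100 = 89.1

89.1%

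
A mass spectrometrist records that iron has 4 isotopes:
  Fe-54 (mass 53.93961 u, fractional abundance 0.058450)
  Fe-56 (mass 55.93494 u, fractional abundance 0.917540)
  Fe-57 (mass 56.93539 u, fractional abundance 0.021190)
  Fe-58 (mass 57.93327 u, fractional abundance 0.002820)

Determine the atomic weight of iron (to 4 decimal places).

Average mass = Σ (abundance × isotope mass) = 0.058450 × 53.93961 + 0.917540 × 55.93494 + 0.021190 × 56.93539 + 0.002820 × 57.93327
= 3.152770 + 51.322545 + 1.206461 + 0.163372 = 55.845148 u

55.8451 u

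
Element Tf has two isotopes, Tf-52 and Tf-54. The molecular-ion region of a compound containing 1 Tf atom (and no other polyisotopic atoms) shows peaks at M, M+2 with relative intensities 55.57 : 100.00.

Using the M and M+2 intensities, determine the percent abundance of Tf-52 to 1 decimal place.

Let p = fractional abundance of Tf-52. I(M+2)/I(M) = [C(1,1)·p^0·(1−p)] / p^1 = 1·(1−p)/p = 100.00/55.57 = 1.7995
(1−p)/p = 1.7995/1 = 1.7995  ⇒  p = 1/(1 + 1.7995) = 0.3572
Tf-52: 35.7%, Tf-54: 64.3%.

35.7%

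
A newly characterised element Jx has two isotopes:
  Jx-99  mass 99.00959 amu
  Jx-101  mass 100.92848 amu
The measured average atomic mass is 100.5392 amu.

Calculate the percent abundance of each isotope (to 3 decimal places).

Let x be the fractional abundance of Jx-99; then Jx-101 has abundance 1 − x.
99.00959·x + 100.92848·(1 − x) = 100.5392
(99.00959 − 100.92848)·x = 100.5392 − 100.92848
x = -0.38928 / -1.91889 = 0.20287 → 20.287% Jx-99, 79.713% Jx-101.

Jx-99: 20.287%, Jx-101: 79.713%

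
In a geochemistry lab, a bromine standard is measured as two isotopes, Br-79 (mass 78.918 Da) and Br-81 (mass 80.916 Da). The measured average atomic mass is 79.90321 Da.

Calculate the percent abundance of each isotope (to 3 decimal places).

Br-79: 50.690%, Br-81: 49.310%

Let x be the fractional abundance of Br-79; then Br-81 has abundance 1 − x.
78.918·x + 80.916·(1 − x) = 79.90321
(78.918 − 80.916)·x = 79.90321 − 80.916
x = -1.01279 / -1.998 = 0.50690 → 50.690% Br-79, 49.310% Br-81.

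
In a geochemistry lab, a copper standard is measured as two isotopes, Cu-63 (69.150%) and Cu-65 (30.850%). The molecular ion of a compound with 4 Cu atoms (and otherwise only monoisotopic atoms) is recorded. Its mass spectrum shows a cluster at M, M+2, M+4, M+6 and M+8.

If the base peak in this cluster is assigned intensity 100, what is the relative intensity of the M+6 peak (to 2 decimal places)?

Term probabilities: M 0.2286, M+2 0.4080, M+4 0.2731, M+6 0.0812, M+8 0.0091. Base peak = M+2.
P(M+2) = C(4,1) × 0.69150^3 × 0.30850^1 = 4 × 0.33065611 × 0.3085 = 0.408030 (base)
P(M+6) = C(4,3) × 0.69150^1 × 0.30850^3 = 4 × 0.6915 × 0.02936064 = 0.081212
Relative intensity = 0.081212 / 0.408030 × 100 = 19.90

19.90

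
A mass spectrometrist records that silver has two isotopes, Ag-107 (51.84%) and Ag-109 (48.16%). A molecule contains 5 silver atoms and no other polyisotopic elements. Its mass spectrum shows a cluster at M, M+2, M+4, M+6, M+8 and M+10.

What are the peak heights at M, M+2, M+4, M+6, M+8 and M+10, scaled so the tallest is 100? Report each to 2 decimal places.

11.59 : 53.82 : 100.00 : 92.90 : 43.15 : 8.02

Each Ag atom is independently Ag-107 (p = 0.5184) or Ag-109 (q = 0.4816); the cluster is the binomial expansion (p + q)^5.
P(M) = 0.5184^5 = 0.037439
P(M+2) = 5 × 0.5184^4 × 0.4816^1 = 0.173907
P(M+4) = 10 × 0.5184^3 × 0.4816^2 = 0.323123
P(M+6) = 10 × 0.5184^2 × 0.4816^3 = 0.300185
P(M+8) = 5 × 0.5184^1 × 0.4816^4 = 0.139438
P(M+10) = 0.4816^5 = 0.025908
The M+4 peak is largest (0.323123); scaling to 100 gives 11.59 : 53.82 : 100.00 : 92.90 : 43.15 : 8.02.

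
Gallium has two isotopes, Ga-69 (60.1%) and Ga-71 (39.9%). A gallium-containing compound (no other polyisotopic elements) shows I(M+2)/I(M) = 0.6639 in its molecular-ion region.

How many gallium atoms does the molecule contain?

For n independent Ga atoms, I(M+2)/I(M) = n · (abundance Ga-71) / (abundance Ga-69) = n · 0.399/0.601.
n = 0.6639 × 0.601/0.399 = 1.00 ≈ 1

1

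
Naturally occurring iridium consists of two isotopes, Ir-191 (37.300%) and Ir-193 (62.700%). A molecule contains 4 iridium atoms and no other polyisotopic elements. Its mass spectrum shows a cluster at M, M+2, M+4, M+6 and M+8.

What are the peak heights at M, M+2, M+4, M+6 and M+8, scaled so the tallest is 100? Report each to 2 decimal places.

5.26 : 35.39 : 89.23 : 100.00 : 42.02

The 4 Ir atoms are independent, so intensities follow the terms of (0.37300 + 0.62700)^4.
P(M) = 0.37300^4 = 0.019357
P(M+2) = 4 × 0.37300^3 × 0.62700^1 = 0.130153
P(M+4) = 6 × 0.37300^2 × 0.62700^2 = 0.328174
P(M+6) = 4 × 0.37300^1 × 0.62700^3 = 0.367766
P(M+8) = 0.62700^4 = 0.154550
The M+6 peak is largest (0.367766); scaling to 100 gives 5.26 : 35.39 : 89.23 : 100.00 : 42.02.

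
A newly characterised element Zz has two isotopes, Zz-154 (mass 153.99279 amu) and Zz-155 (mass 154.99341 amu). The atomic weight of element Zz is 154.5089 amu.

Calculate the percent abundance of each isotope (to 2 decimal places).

With x = fraction of Zz-154 (so Zz-155 is 1 − x):
153.99279·x + 154.99341·(1 − x) = 154.5089
(153.99279 − 154.99341)·x = 154.5089 − 154.99341
x = -0.48451 / -1.00062 = 0.48421 → 48.42% Zz-154, 51.58% Zz-155.

Zz-154: 48.42%, Zz-155: 51.58%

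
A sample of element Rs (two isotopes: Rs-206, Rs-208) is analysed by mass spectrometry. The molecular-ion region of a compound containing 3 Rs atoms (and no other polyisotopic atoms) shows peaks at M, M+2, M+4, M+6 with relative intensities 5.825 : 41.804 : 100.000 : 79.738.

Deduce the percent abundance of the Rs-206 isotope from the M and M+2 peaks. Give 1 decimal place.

29.5%

If p is the fraction of Rs that is Rs-206, then I(M+2)/I(M) = [C(3,1)·p^2·(1−p)] / p^3 = 3·(1−p)/p = 41.804/5.825 = 7.1767
(1−p)/p = 7.1767/3 = 2.3922  ⇒  p = 1/(1 + 2.3922) = 0.2948
Rs-206: 29.5%, Rs-208: 70.5%.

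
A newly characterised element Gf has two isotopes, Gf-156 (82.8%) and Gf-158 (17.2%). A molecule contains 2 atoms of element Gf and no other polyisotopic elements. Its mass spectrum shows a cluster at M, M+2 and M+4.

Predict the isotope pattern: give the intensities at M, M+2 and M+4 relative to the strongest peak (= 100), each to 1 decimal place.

100.0 : 41.5 : 4.3

The 2 Gf atoms are independent, so intensities follow the terms of (0.828 + 0.172)^2.
P(M) = 0.828^2 = 0.685584
P(M+2) = 2 × 0.828^1 × 0.172^1 = 0.284832
P(M+4) = 0.172^2 = 0.029584
The M peak is largest (0.685584); scaling to 100 gives 100.0 : 41.5 : 4.3.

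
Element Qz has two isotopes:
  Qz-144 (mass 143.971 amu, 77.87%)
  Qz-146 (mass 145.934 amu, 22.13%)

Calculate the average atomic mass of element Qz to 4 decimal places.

144.4054 amu

Weight each isotope mass by its fractional abundance: 0.7787 × 143.971 + 0.2213 × 145.934
= 112.11022 + 32.29519 = 144.40541 amu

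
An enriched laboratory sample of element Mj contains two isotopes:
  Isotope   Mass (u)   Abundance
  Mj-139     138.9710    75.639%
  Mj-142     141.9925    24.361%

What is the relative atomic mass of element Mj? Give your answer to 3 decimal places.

Ar = Σ fᵢ·mᵢ = 0.75639 × 138.9710 + 0.24361 × 141.9925
= 105.11627 + 34.59079 = 139.70706 u

139.707 u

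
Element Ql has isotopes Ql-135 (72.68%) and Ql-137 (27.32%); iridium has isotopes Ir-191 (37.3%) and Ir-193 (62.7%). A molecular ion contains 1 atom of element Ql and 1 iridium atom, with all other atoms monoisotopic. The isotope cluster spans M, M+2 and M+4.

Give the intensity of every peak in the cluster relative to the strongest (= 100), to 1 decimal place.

48.6 : 100.0 : 30.7

Element Ql pattern (n=1): 0.7268 : 0.2732
Iridium pattern (n=1): 0.3730 : 0.6270
Convolve the two distributions (both contribute in 2-u steps):
  M: 0.7268×0.3730 = 0.271096
  M+2: 0.7268×0.6270 + 0.2732×0.3730 = 0.557607
  M+4: 0.2732×0.6270 = 0.171296
Scale to base peak (0.557607) = 100: 48.6 : 100.0 : 30.7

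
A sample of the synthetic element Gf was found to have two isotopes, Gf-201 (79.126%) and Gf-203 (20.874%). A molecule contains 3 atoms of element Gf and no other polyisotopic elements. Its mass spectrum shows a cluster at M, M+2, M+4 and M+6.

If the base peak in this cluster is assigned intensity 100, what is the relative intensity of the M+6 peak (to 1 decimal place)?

Term probabilities: M 0.4954, M+2 0.3921, M+4 0.1034, M+6 0.0091. Base peak = M.
P(M) = C(3,0) × 0.79126^3 × 0.20874^0 = 1 × 0.49540186 × 1.0000 = 0.495402 (base)
P(M+6) = C(3,3) × 0.79126^0 × 0.20874^3 = 1 × 1.0000 × 0.0090953 = 0.009095
Relative intensity = 0.009095 / 0.495402 × 100 = 1.8

1.8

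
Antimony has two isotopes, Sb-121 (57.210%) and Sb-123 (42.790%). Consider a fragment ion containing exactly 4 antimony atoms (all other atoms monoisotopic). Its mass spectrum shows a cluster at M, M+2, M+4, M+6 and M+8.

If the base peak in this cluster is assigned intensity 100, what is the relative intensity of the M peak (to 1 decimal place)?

Term probabilities: M 0.1071, M+2 0.3205, M+4 0.3596, M+6 0.1793, M+8 0.0335. Base peak = M+4.
P(M+4) = C(4,2) × 0.57210^2 × 0.42790^2 = 6 × 0.32729841 × 0.18309841 = 0.359567 (base)
P(M) = C(4,0) × 0.57210^4 × 0.42790^0 = 1 × 0.10712425 × 1.0000 = 0.107124
Relative intensity = 0.107124 / 0.359567 × 100 = 29.8

29.8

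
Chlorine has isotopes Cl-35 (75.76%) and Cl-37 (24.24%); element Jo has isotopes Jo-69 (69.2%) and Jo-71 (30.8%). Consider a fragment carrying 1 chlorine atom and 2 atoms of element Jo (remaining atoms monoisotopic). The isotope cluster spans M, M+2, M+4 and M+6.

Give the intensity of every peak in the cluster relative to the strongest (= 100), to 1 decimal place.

Chlorine pattern (n=1): 0.7576 : 0.2424
Element Jo pattern (n=2): 0.478864 : 0.426272 : 0.094864
Convolve the two distributions (both contribute in 2-u steps):
  M: 0.7576×0.478864 = 0.362787
  M+2: 0.7576×0.426272 + 0.2424×0.478864 = 0.439020
  M+4: 0.7576×0.094864 + 0.2424×0.426272 = 0.175197
  M+6: 0.2424×0.094864 = 0.022995
Scale to base peak (0.439020) = 100: 82.6 : 100.0 : 39.9 : 5.2

82.6 : 100.0 : 39.9 : 5.2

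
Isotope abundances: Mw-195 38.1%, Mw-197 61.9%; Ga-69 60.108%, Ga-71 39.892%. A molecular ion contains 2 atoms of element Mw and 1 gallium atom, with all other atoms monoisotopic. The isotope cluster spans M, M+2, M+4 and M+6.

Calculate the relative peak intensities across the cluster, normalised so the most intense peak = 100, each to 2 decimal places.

Element Mw pattern (n=2): 0.145161 : 0.471678 : 0.383161
Gallium pattern (n=1): 0.60108 : 0.39892
Convolve the two distributions (both contribute in 2-u steps):
  M: 0.145161×0.60108 = 0.087253
  M+2: 0.145161×0.39892 + 0.471678×0.60108 = 0.341424
  M+4: 0.471678×0.39892 + 0.383161×0.60108 = 0.418472
  M+6: 0.383161×0.39892 = 0.152851
Scale to base peak (0.418472) = 100: 20.85 : 81.59 : 100.00 : 36.53

20.85 : 81.59 : 100.00 : 36.53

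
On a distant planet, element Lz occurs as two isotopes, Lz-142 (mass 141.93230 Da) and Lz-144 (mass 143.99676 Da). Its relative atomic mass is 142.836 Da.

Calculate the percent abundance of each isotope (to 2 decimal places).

Writing the weighted mean with unknown fraction x of Lz-142:
141.93230·x + 143.99676·(1 − x) = 142.836
(141.93230 − 143.99676)·x = 142.836 − 143.99676
x = -1.16076 / -2.06446 = 0.56226 → 56.23% Lz-142, 43.77% Lz-144.

Lz-142: 56.23%, Lz-144: 43.77%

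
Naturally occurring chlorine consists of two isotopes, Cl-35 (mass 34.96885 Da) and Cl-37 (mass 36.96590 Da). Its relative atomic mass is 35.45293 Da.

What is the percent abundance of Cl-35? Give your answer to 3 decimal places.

75.760%

Let x be the fractional abundance of Cl-35; then Cl-37 has abundance 1 − x.
34.96885·x + 36.96590·(1 − x) = 35.45293
(34.96885 − 36.96590)·x = 35.45293 − 36.96590
x = -1.51297 / -1.99705 = 0.75760 → 75.760% Cl-35, 24.240% Cl-37.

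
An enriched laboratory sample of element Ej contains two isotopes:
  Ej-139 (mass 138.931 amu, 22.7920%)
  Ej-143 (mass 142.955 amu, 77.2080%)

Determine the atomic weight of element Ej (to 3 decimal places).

Weight each isotope mass by its fractional abundance: 0.227920 × 138.931 + 0.772080 × 142.955
= 31.6652 + 110.3727 = 142.0379 amu

142.038 amu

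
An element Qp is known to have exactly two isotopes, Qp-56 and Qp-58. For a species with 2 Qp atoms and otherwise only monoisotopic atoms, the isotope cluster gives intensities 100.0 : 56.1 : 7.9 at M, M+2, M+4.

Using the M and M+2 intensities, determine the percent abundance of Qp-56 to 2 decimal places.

Write p for the Qp-56 fraction. I(M+2)/I(M) = [C(2,1)·p^1·(1−p)] / p^2 = 2·(1−p)/p = 56.1/100.0 = 0.5610
(1−p)/p = 0.5610/2 = 0.2805  ⇒  p = 1/(1 + 0.2805) = 0.7809
Qp-56: 78.09%, Qp-58: 21.91%.

78.09%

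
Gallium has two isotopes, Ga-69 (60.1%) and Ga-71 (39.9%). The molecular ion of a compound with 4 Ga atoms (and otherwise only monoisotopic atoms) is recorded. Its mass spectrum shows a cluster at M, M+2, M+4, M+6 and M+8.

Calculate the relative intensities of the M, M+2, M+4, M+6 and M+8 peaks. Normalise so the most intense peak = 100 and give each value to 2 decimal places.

The 4 Ga atoms are independent, so intensities follow the terms of (0.601 + 0.399)^4.
P(M) = 0.601^4 = 0.130466
P(M+2) = 4 × 0.601^3 × 0.399^1 = 0.346463
P(M+4) = 6 × 0.601^2 × 0.399^2 = 0.345021
P(M+6) = 4 × 0.601^1 × 0.399^3 = 0.152705
P(M+8) = 0.399^4 = 0.025345
The M+2 peak is largest (0.346463); scaling to 100 gives 37.66 : 100.00 : 99.58 : 44.08 : 7.32.

37.66 : 100.00 : 99.58 : 44.08 : 7.32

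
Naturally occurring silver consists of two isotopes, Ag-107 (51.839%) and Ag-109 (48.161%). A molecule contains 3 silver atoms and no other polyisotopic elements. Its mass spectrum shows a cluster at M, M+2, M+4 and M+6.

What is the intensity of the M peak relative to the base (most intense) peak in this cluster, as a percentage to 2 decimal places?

35.88%

(0.51839 + 0.48161)^3 gives M 0.1393, M+2 0.3883, M+4 0.3607, M+6 0.1117; the largest is M+2.
P(M+2) = C(3,1) × 0.51839^2 × 0.48161^1 = 3 × 0.26872819 × 0.48161 = 0.388267 (base)
P(M) = C(3,0) × 0.51839^3 × 0.48161^0 = 1 × 0.13930601 × 1.0000 = 0.139306
Relative intensity = 0.139306 / 0.388267 × 100 = 35.88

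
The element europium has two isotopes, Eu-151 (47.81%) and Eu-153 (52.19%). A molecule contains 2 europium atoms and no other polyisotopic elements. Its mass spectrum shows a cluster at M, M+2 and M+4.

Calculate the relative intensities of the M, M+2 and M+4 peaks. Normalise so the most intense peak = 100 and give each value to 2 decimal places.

Each Eu atom is independently Eu-151 (p = 0.4781) or Eu-153 (q = 0.5219); the cluster is the binomial expansion (p + q)^2.
P(M) = 0.4781^2 = 0.228580
P(M+2) = 2 × 0.4781^1 × 0.5219^1 = 0.499041
P(M+4) = 0.5219^2 = 0.272380
The M+2 peak is largest (0.499041); scaling to 100 gives 45.80 : 100.00 : 54.58.

45.80 : 100.00 : 54.58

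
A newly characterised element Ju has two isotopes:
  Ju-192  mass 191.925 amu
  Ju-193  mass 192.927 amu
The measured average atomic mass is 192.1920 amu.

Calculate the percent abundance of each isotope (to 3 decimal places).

Ju-192: 73.353%, Ju-193: 26.647%

With x = fraction of Ju-192 (so Ju-193 is 1 − x):
191.925·x + 192.927·(1 − x) = 192.1920
(191.925 − 192.927)·x = 192.1920 − 192.927
x = -0.7350 / -1.002 = 0.73353 → 73.353% Ju-192, 26.647% Ju-193.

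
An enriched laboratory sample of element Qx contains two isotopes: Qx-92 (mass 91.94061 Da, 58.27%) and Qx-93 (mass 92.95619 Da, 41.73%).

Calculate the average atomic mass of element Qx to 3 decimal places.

92.364 Da

The abundance-weighted mean is 0.5827 × 91.94061 + 0.4173 × 92.95619
= 53.573793 + 38.790618 = 92.364411 Da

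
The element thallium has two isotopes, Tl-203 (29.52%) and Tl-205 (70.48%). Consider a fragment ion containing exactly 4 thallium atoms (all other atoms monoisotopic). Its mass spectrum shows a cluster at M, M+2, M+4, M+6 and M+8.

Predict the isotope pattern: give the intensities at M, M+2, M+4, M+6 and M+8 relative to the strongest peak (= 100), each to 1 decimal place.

Each Tl atom is independently Tl-203 (p = 0.2952) or Tl-205 (q = 0.7048); the cluster is the binomial expansion (p + q)^4.
P(M) = 0.2952^4 = 0.007594
P(M+2) = 4 × 0.2952^3 × 0.7048^1 = 0.072523
P(M+4) = 6 × 0.2952^2 × 0.7048^2 = 0.259726
P(M+6) = 4 × 0.2952^1 × 0.7048^3 = 0.413403
P(M+8) = 0.7048^4 = 0.246754
The M+6 peak is largest (0.413403); scaling to 100 gives 1.8 : 17.5 : 62.8 : 100.0 : 59.7.

1.8 : 17.5 : 62.8 : 100.0 : 59.7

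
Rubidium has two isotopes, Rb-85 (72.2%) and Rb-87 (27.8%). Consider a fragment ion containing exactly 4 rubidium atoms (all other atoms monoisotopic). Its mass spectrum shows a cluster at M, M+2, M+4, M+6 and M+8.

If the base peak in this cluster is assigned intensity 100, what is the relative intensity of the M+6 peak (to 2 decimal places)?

(0.722 + 0.278)^4 gives M 0.2717, M+2 0.4185, M+4 0.2417, M+6 0.0620, M+8 0.0060; the largest is M+2.
P(M+2) = C(4,1) × 0.722^3 × 0.278^1 = 4 × 0.37636705 × 0.2780 = 0.418520 (base)
P(M+6) = C(4,3) × 0.722^1 × 0.278^3 = 4 × 0.7220 × 0.02148495 = 0.062049
Relative intensity = 0.062049 / 0.418520 × 100 = 14.83

14.83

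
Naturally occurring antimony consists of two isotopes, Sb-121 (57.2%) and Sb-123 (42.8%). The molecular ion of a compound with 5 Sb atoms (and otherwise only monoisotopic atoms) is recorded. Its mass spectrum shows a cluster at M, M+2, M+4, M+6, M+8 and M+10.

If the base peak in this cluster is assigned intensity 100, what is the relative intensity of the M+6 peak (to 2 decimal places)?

74.83

Binomial terms of (0.572 + 0.428)^5: M 0.0612, M+2 0.2291, M+4 0.3428, M+6 0.2565, M+8 0.0960, M+10 0.0144 → M+4 is the base peak.
P(M+4) = C(5,2) × 0.572^3 × 0.428^2 = 10 × 0.18714925 × 0.183184 = 0.342827 (base)
P(M+6) = C(5,3) × 0.572^2 × 0.428^3 = 10 × 0.327184 × 0.07840275 = 0.256521
Relative intensity = 0.256521 / 0.342827 × 100 = 74.83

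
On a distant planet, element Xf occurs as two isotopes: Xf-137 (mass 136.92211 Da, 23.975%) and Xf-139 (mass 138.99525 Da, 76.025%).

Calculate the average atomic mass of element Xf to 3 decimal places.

138.498 Da

Average mass = Σ (abundance × isotope mass) = 0.23975 × 136.92211 + 0.76025 × 138.99525
= 32.827076 + 105.671139 = 138.498215 Da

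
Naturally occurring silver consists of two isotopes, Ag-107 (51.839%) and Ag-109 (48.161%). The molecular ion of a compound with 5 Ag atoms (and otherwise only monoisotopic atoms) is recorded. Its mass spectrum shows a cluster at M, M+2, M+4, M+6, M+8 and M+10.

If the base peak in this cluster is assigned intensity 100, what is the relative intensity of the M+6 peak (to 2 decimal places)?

Term probabilities: M 0.0374, M+2 0.1739, M+4 0.3231, M+6 0.3002, M+8 0.1394, M+10 0.0259. Base peak = M+4.
P(M+4) = C(5,2) × 0.51839^3 × 0.48161^2 = 10 × 0.13930601 × 0.23194819 = 0.323118 (base)
P(M+6) = C(5,3) × 0.51839^2 × 0.48161^3 = 10 × 0.26872819 × 0.11170857 = 0.300192
Relative intensity = 0.300192 / 0.323118 × 100 = 92.90

92.90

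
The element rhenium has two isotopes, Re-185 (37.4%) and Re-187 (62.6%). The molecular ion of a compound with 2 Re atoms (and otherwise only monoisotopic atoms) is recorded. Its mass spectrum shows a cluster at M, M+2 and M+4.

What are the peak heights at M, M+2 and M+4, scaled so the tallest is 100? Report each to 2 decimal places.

29.87 : 100.00 : 83.69

Each Re atom is independently Re-185 (p = 0.374) or Re-187 (q = 0.626); the cluster is the binomial expansion (p + q)^2.
P(M) = 0.374^2 = 0.139876
P(M+2) = 2 × 0.374^1 × 0.626^1 = 0.468248
P(M+4) = 0.626^2 = 0.391876
The M+2 peak is largest (0.468248); scaling to 100 gives 29.87 : 100.00 : 83.69.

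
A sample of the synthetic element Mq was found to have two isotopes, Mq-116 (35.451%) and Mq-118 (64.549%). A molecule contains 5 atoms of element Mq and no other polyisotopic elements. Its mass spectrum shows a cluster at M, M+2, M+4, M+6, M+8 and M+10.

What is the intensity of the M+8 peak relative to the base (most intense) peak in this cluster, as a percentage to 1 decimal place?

91.0%

Term probabilities: M 0.0056, M+2 0.0510, M+4 0.1856, M+6 0.3380, M+8 0.3077, M+10 0.1121. Base peak = M+6.
P(M+6) = C(5,3) × 0.35451^2 × 0.64549^3 = 10 × 0.12567734 × 0.26894815 = 0.338007 (base)
P(M+8) = C(5,4) × 0.35451^1 × 0.64549^4 = 5 × 0.35451 × 0.17360334 = 0.307721
Relative intensity = 0.307721 / 0.338007 × 100 = 91.0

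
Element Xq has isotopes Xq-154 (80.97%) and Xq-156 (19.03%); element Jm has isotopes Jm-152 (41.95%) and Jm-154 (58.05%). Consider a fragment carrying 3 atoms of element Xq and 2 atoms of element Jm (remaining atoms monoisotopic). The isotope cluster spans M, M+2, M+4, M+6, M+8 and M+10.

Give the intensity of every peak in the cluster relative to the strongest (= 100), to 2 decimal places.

Element Xq pattern (n=3): 0.53085073 : 0.37429008 : 0.08796765 : 0.00689154
Element Jm pattern (n=2): 0.17598025 : 0.4870395 : 0.33698025
Convolve the two distributions (both contribute in 2-u steps):
  M: 0.53085073×0.17598025 = 0.093419
  M+2: 0.53085073×0.4870395 + 0.37429008×0.17598025 = 0.324413
  M+4: 0.53085073×0.33698025 + 0.37429008×0.4870395 + 0.08796765×0.17598025 = 0.376661
  M+6: 0.37429008×0.33698025 + 0.08796765×0.4870395 + 0.00689154×0.17598025 = 0.170185
  M+8: 0.08796765×0.33698025 + 0.00689154×0.4870395 = 0.033000
  M+10: 0.00689154×0.33698025 = 0.002322
Scale to base peak (0.376661) = 100: 24.80 : 86.13 : 100.00 : 45.18 : 8.76 : 0.62

24.80 : 86.13 : 100.00 : 45.18 : 8.76 : 0.62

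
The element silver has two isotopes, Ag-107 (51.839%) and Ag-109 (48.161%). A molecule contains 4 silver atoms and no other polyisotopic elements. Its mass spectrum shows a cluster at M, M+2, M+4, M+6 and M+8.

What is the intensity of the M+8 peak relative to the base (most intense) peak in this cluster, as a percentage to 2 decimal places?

(0.51839 + 0.48161)^4 gives M 0.0722, M+2 0.2684, M+4 0.3740, M+6 0.2316, M+8 0.0538; the largest is M+4.
P(M+4) = C(4,2) × 0.51839^2 × 0.48161^2 = 6 × 0.26872819 × 0.23194819 = 0.373986 (base)
P(M+8) = C(4,4) × 0.51839^0 × 0.48161^4 = 1 × 1.0000 × 0.05379996 = 0.053800
Relative intensity = 0.053800 / 0.373986 × 100 = 14.39

14.39%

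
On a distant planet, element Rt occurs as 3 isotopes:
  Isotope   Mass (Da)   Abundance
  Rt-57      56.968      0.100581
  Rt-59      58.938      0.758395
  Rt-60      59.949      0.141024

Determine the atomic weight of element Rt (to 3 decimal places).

58.882 Da

Ar = Σ fᵢ·mᵢ = 0.100581 × 56.968 + 0.758395 × 58.938 + 0.141024 × 59.949
= 5.7299 + 44.6983 + 8.4542 = 58.8824 Da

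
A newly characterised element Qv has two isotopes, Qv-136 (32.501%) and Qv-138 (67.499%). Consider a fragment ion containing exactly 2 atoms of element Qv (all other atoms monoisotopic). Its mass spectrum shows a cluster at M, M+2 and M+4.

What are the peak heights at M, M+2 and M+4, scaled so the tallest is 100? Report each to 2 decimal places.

Each Qv atom is independently Qv-136 (p = 0.32501) or Qv-138 (q = 0.67499); the cluster is the binomial expansion (p + q)^2.
P(M) = 0.32501^2 = 0.105632
P(M+2) = 2 × 0.32501^1 × 0.67499^1 = 0.438757
P(M+4) = 0.67499^2 = 0.455612
The M+4 peak is largest (0.455612); scaling to 100 gives 23.18 : 96.30 : 100.00.

23.18 : 96.30 : 100.00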